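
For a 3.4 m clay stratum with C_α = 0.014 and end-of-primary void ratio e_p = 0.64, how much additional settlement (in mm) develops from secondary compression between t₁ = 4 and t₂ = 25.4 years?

S_s ≈ 23.3 mm

Secondary compression: S_s = C_α·H/(1+e_p)·log₁₀(t₂/t₁)
S_s = 0.014×3.4/(1+0.64)×log₁₀(25.4/4)
    = 0.02902 × 0.8028 = 0.0233 m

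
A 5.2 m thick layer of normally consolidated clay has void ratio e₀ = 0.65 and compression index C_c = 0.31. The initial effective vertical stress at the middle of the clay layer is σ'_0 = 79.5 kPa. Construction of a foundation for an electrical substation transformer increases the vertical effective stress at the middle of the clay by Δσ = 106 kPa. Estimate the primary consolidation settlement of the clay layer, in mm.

Final effective stress: σ'_f = σ'_0 + Δσ = 79.5 + 106 = 185.5 kPa.
Normally consolidated clay, so the full stress increment lies on the virgin compression line:
S_c = C_c·H/(1+e₀)·log₁₀(σ'_f/σ'_0) = 0.31×5.2/(1+0.65)×log₁₀(185.5/79.5)
    = 0.97697 × 0.36798 = 0.3595 m

S_c ≈ 360 mm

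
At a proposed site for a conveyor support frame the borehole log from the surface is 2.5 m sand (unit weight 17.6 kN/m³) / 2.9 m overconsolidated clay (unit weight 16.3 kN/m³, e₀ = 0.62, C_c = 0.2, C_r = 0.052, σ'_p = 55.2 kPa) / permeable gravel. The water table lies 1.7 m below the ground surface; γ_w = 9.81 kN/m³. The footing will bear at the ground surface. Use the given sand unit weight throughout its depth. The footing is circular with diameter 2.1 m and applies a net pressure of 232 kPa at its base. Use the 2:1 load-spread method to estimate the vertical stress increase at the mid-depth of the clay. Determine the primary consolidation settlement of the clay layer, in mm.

Mid-depth of clay below the ground surface: z = 2.5 + 2.9/2 = 3.95 m.
Total vertical stress at mid-clay: σ_v = 17.6×2.5 + 16.3×1.45 = 67.635 kPa.
Pore pressure: u = 9.81×(3.95 − 1.7) = 22.073 kPa.
Initial effective stress: σ'_0 = σ_v − u = 67.635 − 22.073 = 45.562 kPa.
Stress increase at mid-clay by the 2:1 spreading method:
Δσ ≈ qD²/(D+z)² = 232×2.1²/(2.1+3.95)² = 27.952 kPa
Final effective stress: σ'_f = 45.562 + 27.952 = 73.514 kPa.
σ'_f = 73.514 > σ'_p = 55.2 kPa, so the stress path crosses the preconsolidation pressure — recompression up to σ'_p, then virgin compression beyond:
S_c = H/(1+e₀)·[C_r·log₁₀(σ'_p/σ'_0) + C_c·log₁₀(σ'_f/σ'_p)]
    = 2.9/1.62 × [0.052×log₁₀(55.2/45.562) + 0.2×log₁₀(73.514/55.2)]
    = 1.7901 × [0.0043335 + 0.024886] = 0.05231 m

S_c ≈ 52.3 mm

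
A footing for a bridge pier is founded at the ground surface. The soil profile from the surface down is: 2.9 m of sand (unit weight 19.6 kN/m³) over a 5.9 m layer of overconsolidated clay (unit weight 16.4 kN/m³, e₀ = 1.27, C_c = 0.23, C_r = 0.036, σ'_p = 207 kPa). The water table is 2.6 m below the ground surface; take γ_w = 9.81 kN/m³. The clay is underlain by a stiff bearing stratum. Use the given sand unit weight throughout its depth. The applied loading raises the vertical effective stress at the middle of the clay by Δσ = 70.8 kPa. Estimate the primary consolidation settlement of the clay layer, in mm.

Mid-depth of clay below the ground surface: z = 2.9 + 5.9/2 = 5.85 m.
Total vertical stress at mid-clay: σ_v = 19.6×2.9 + 16.4×2.95 = 105.22 kPa.
Pore pressure: u = 9.81×(5.85 − 2.6) = 31.883 kPa.
Initial effective stress: σ'_0 = σ_v − u = 105.22 − 31.883 = 73.337 kPa.
Final effective stress: σ'_f = 73.337 + 70.8 = 144.14 kPa.
σ'_f = 144.14 ≤ σ'_p = 207 kPa, so the clay remains overconsolidated and only the recompression index applies:
S_c = C_r·H/(1+e₀)·log₁₀(σ'_f/σ'_0) = 0.036×5.9/2.27×log₁₀(144.14/73.337)
    = 0.093568 × 0.29346 = 0.02746 m

S_c ≈ 27.5 mm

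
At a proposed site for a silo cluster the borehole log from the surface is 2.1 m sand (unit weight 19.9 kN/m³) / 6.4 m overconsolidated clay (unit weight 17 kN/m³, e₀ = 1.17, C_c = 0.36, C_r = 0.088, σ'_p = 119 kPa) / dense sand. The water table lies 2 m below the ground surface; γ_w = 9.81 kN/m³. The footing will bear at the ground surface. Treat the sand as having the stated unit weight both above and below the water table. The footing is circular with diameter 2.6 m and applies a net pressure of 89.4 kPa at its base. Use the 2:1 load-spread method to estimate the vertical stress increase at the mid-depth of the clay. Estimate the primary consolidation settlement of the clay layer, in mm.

S_c ≈ 15.9 mm

Mid-depth of clay below the ground surface: z = 2.1 + 6.4/2 = 5.3 m.
Total vertical stress at mid-clay: σ_v = 19.9×2.1 + 17×3.2 = 96.19 kPa.
Pore pressure: u = 9.81×(5.3 − 2) = 32.373 kPa.
Initial effective stress: σ'_0 = σ_v − u = 96.19 − 32.373 = 63.817 kPa.
Stress increase at mid-clay by the 2:1 spreading method:
Δσ ≈ qD²/(D+z)² = 89.4×2.6²/(2.6+5.3)² = 9.6834 kPa
Final effective stress: σ'_f = 63.817 + 9.6834 = 73.5 kPa.
σ'_f = 73.5 ≤ σ'_p = 119 kPa, so the clay remains overconsolidated and only the recompression index applies:
S_c = C_r·H/(1+e₀)·log₁₀(σ'_f/σ'_0) = 0.088×6.4/2.17×log₁₀(73.5/63.817)
    = 0.25954 × 0.061351 = 0.01592 m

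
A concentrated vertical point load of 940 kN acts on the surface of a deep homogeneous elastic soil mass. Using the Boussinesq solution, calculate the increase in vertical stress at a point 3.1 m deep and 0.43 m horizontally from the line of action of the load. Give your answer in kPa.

Δσ_z ≈ 44.5 kPa

Boussinesq vertical stress below a point load on an elastic half-space:
Δσ_z = 3P/(2πz²) · [1 + (r/z)²]^(−5/2)
r/z = 0.43/3.1 = 0.13871; [1+(r/z)²]^(−5/2) = 0.95347.
Δσ_z = 3×940/(2π×3.1²) × 0.95347 = 46.703 × 0.95347 = 44.53 kPa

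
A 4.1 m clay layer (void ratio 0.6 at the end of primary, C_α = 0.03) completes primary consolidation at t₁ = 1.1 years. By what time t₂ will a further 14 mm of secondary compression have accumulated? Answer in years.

t₂ ≈ 1.67 years

S_s = C_α·H/(1+e_p)·log₁₀(t₂/t₁) ⇒ log₁₀(t₂/t₁) = S_s·(1+e_p)/(C_α·H).
log₁₀(t₂/t₁) = 0.014 × (1+0.6) / (0.03×4.1) = 0.1821
t₂ = t₁ × 10^0.1821 = 1.1 × 1.521 = 1.673 years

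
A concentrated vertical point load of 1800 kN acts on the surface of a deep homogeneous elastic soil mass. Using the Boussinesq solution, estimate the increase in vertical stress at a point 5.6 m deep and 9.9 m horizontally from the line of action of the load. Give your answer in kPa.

Δσ_z ≈ 0.793 kPa

Boussinesq vertical stress below a point load on an elastic half-space:
Δσ_z = 3P/(2πz²) · [1 + (r/z)²]^(−5/2)
r/z = 9.9/5.6 = 1.7679; [1+(r/z)²]^(−5/2) = 0.028931.
Δσ_z = 3×1800/(2π×5.6²) × 0.028931 = 27.406 × 0.028931 = 0.7929 kPa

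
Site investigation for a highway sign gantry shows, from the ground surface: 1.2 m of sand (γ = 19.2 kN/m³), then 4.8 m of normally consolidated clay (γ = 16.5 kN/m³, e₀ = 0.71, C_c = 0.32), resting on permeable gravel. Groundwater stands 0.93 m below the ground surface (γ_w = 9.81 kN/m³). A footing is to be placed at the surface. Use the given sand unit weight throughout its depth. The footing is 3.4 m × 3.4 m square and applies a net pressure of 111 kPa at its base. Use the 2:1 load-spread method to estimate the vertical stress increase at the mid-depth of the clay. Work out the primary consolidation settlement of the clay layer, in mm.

Mid-depth of clay below the ground surface: z = 1.2 + 4.8/2 = 3.6 m.
Total vertical stress at mid-clay: σ_v = 19.2×1.2 + 16.5×2.4 = 62.64 kPa.
Pore pressure: u = 9.81×(3.6 − 0.93) = 26.193 kPa.
Initial effective stress: σ'_0 = σ_v − u = 62.64 − 26.193 = 36.447 kPa.
Stress increase at mid-clay by the 2:1 spreading method:
Δσ = qBL/((B+z)(L+z)) = 111×3.4×3.4/((3.4+3.6)(3.4+3.6)) = 26.187 kPa
Final effective stress: σ'_f = σ'_0 + Δσ = 36.447 + 26.187 = 62.634 kPa.
Normally consolidated clay, so the full stress increment lies on the virgin compression line:
S_c = C_c·H/(1+e₀)·log₁₀(σ'_f/σ'_0) = 0.32×4.8/(1+0.71)×log₁₀(62.634/36.447)
    = 0.89825 × 0.23515 = 0.2112 m

S_c ≈ 211 mm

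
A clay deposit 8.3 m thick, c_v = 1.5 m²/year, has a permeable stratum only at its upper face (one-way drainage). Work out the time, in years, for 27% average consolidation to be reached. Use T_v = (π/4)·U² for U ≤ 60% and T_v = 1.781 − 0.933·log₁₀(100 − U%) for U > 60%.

t ≈ 2.63 years

Drainage path length: H_d = H = 8.3 m (single drainage).
U ≤ 60%: T_v = (π/4)·U² = (π/4)×0.27² = 0.057256.
t = T_v·H_d²/c_v = 0.057256×8.3²/1.5 = 2.63 years.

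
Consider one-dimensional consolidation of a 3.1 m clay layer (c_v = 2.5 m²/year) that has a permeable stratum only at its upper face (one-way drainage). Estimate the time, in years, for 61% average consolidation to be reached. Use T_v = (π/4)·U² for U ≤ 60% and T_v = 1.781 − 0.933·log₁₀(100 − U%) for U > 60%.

Drainage path length: H_d = H = 3.1 m (single drainage).
U > 60%: T_v = 1.781 − 0.933·log₁₀(100 − 61) = 0.29654.
t = T_v·H_d²/c_v = 0.29654×3.1²/2.5 = 1.14 years.

t ≈ 1.14 years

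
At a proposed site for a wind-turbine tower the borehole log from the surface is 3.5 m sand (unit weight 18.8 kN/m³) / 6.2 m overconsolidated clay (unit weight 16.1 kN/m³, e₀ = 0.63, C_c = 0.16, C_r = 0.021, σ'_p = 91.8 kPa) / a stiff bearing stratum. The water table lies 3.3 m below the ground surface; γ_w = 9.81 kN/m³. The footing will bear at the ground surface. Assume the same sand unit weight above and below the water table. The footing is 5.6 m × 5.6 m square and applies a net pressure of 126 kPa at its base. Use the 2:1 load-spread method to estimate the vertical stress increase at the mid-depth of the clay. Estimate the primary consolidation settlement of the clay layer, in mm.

S_c ≈ 50.9 mm

Mid-depth of clay below the ground surface: z = 3.5 + 6.2/2 = 6.6 m.
Total vertical stress at mid-clay: σ_v = 18.8×3.5 + 16.1×3.1 = 115.71 kPa.
Pore pressure: u = 9.81×(6.6 − 3.3) = 32.373 kPa.
Initial effective stress: σ'_0 = σ_v − u = 115.71 − 32.373 = 83.337 kPa.
Stress increase at mid-clay by the 2:1 spreading method:
Δσ = qBL/((B+z)(L+z)) = 126×5.6×5.6/((5.6+6.6)(5.6+6.6)) = 26.548 kPa
Final effective stress: σ'_f = 83.337 + 26.548 = 109.89 kPa.
σ'_f = 109.89 > σ'_p = 91.8 kPa, so the stress path crosses the preconsolidation pressure — recompression up to σ'_p, then virgin compression beyond:
S_c = H/(1+e₀)·[C_r·log₁₀(σ'_p/σ'_0) + C_c·log₁₀(σ'_f/σ'_p)]
    = 6.2/1.63 × [0.021×log₁₀(91.8/83.337) + 0.16×log₁₀(109.89/91.8)]
    = 3.8037 × [0.0008821 + 0.012498] = 0.05089 m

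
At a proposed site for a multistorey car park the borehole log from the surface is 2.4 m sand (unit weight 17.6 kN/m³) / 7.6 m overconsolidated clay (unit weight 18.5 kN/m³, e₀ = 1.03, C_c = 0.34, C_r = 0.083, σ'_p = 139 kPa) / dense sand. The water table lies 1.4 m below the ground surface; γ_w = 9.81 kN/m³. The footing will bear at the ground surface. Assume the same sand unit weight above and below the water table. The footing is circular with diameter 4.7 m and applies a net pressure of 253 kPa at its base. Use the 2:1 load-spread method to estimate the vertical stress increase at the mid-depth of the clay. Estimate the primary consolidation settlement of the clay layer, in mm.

Mid-depth of clay below the ground surface: z = 2.4 + 7.6/2 = 6.2 m.
Total vertical stress at mid-clay: σ_v = 17.6×2.4 + 18.5×3.8 = 112.54 kPa.
Pore pressure: u = 9.81×(6.2 − 1.4) = 47.088 kPa.
Initial effective stress: σ'_0 = σ_v − u = 112.54 − 47.088 = 65.452 kPa.
Stress increase at mid-clay by the 2:1 spreading method:
Δσ ≈ qD²/(D+z)² = 253×4.7²/(4.7+6.2)² = 47.04 kPa
Final effective stress: σ'_f = 65.452 + 47.04 = 112.49 kPa.
σ'_f = 112.49 ≤ σ'_p = 139 kPa, so the clay remains overconsolidated and only the recompression index applies:
S_c = C_r·H/(1+e₀)·log₁₀(σ'_f/σ'_0) = 0.083×7.6/2.03×log₁₀(112.49/65.452)
    = 0.31074 × 0.23519 = 0.07308 m

S_c ≈ 73.1 mm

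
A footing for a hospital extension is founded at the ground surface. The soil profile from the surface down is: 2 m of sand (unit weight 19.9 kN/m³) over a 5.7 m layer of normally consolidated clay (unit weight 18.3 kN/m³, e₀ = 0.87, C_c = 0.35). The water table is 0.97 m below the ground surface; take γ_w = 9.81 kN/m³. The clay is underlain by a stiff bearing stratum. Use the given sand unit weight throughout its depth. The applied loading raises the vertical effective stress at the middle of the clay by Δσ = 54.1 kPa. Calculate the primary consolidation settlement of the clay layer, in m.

Mid-depth of clay below the ground surface: z = 2 + 5.7/2 = 4.85 m.
Total vertical stress at mid-clay: σ_v = 19.9×2 + 18.3×2.85 = 91.955 kPa.
Pore pressure: u = 9.81×(4.85 − 0.97) = 38.063 kPa.
Initial effective stress: σ'_0 = σ_v − u = 91.955 − 38.063 = 53.892 kPa.
Final effective stress: σ'_f = σ'_0 + Δσ = 53.892 + 54.1 = 107.99 kPa.
Normally consolidated clay, so the full stress increment lies on the virgin compression line:
S_c = C_c·H/(1+e₀)·log₁₀(σ'_f/σ'_0) = 0.35×5.7/(1+0.87)×log₁₀(107.99/53.892)
    = 1.0668 × 0.30186 = 0.322 m

S_c ≈ 0.322 m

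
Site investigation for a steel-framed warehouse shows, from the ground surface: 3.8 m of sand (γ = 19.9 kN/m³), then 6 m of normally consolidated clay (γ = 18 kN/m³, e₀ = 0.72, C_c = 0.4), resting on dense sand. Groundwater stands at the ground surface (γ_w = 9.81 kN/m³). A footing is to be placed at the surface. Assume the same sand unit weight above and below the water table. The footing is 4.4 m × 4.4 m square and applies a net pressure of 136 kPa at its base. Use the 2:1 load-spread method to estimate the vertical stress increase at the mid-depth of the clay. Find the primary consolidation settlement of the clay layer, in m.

Mid-depth of clay below the ground surface: z = 3.8 + 6/2 = 6.8 m.
Total vertical stress at mid-clay: σ_v = 19.9×3.8 + 18×3 = 129.62 kPa.
Pore pressure: u = 9.81×(6.8 − 0) = 66.708 kPa.
Initial effective stress: σ'_0 = σ_v − u = 129.62 − 66.708 = 62.912 kPa.
Stress increase at mid-clay by the 2:1 spreading method:
Δσ = qBL/((B+z)(L+z)) = 136×4.4×4.4/((4.4+6.8)(4.4+6.8)) = 20.99 kPa
Final effective stress: σ'_f = σ'_0 + Δσ = 62.912 + 20.99 = 83.902 kPa.
Normally consolidated clay, so the full stress increment lies on the virgin compression line:
S_c = C_c·H/(1+e₀)·log₁₀(σ'_f/σ'_0) = 0.4×6/(1+0.72)×log₁₀(83.902/62.912)
    = 1.3953 × 0.12504 = 0.1745 m

S_c ≈ 0.174 m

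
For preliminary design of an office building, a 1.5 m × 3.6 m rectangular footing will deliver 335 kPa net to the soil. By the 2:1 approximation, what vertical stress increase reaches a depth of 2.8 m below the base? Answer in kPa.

Δσ_z ≈ 65.7 kPa

By the 2:1 method the load spreads at 1 horizontal : 2 vertical, so at depth z the loaded area has grown by z in each plan dimension:
Δσ = qBL/((B+z)(L+z)) = 335×1.5×3.6/((1.5+2.8)(3.6+2.8)) = 65.734 kPa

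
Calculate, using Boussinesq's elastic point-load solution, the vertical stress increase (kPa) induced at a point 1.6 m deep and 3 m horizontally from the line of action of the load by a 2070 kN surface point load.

Boussinesq vertical stress below a point load on an elastic half-space:
Δσ_z = 3P/(2πz²) · [1 + (r/z)²]^(−5/2)
r/z = 3/1.6 = 1.875; [1+(r/z)²]^(−5/2) = 0.023078.
Δσ_z = 3×2070/(2π×1.6²) × 0.023078 = 386.08 × 0.023078 = 8.91 kPa

Δσ_z ≈ 8.91 kPa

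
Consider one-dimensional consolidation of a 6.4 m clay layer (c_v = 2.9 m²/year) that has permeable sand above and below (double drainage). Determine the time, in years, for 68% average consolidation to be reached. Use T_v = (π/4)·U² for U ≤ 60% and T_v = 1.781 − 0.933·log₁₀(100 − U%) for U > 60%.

Drainage path length: H_d = H/2 = 3.2 m (double drainage).
U > 60%: T_v = 1.781 − 0.933·log₁₀(100 − 68) = 0.3767.
t = T_v·H_d²/c_v = 0.3767×3.2²/2.9 = 1.33 years.

t ≈ 1.33 years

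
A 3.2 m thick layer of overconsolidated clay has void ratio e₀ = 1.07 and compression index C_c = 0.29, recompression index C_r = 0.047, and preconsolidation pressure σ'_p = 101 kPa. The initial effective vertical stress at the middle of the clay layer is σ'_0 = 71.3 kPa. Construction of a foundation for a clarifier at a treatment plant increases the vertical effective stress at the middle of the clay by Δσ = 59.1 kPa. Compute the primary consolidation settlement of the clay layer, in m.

S_c ≈ 0.0607 m

Final effective stress: σ'_f = 71.3 + 59.1 = 130.4 kPa.
σ'_f = 130.4 > σ'_p = 101 kPa, so the stress path crosses the preconsolidation pressure — recompression up to σ'_p, then virgin compression beyond:
S_c = H/(1+e₀)·[C_r·log₁₀(σ'_p/σ'_0) + C_c·log₁₀(σ'_f/σ'_p)]
    = 3.2/2.07 × [0.047×log₁₀(101/71.3) + 0.29×log₁₀(130.4/101)]
    = 1.5459 × [0.0071079 + 0.032177] = 0.06073 m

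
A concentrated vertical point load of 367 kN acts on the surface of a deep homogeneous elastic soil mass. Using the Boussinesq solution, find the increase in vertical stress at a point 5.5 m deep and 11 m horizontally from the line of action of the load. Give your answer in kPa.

Boussinesq vertical stress below a point load on an elastic half-space:
Δσ_z = 3P/(2πz²) · [1 + (r/z)²]^(−5/2)
r/z = 11/5.5 = 2; [1+(r/z)²]^(−5/2) = 0.017889.
Δσ_z = 3×367/(2π×5.5²) × 0.017889 = 5.7927 × 0.017889 = 0.1036 kPa

Δσ_z ≈ 0.104 kPa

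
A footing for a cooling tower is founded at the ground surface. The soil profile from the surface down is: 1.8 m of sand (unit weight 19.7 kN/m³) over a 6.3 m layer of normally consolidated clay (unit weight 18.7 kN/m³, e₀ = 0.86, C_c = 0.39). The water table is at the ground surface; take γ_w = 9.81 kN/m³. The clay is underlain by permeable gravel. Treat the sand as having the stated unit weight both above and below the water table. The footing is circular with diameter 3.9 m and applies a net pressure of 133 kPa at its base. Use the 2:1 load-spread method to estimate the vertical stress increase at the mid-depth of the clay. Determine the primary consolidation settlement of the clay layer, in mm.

S_c ≈ 257 mm

Mid-depth of clay below the ground surface: z = 1.8 + 6.3/2 = 4.95 m.
Total vertical stress at mid-clay: σ_v = 19.7×1.8 + 18.7×3.15 = 94.365 kPa.
Pore pressure: u = 9.81×(4.95 − 0) = 48.56 kPa.
Initial effective stress: σ'_0 = σ_v − u = 94.365 − 48.56 = 45.805 kPa.
Stress increase at mid-clay by the 2:1 spreading method:
Δσ ≈ qD²/(D+z)² = 133×3.9²/(3.9+4.95)² = 25.828 kPa
Final effective stress: σ'_f = σ'_0 + Δσ = 45.805 + 25.828 = 71.633 kPa.
Normally consolidated clay, so the full stress increment lies on the virgin compression line:
S_c = C_c·H/(1+e₀)·log₁₀(σ'_f/σ'_0) = 0.39×6.3/(1+0.86)×log₁₀(71.633/45.805)
    = 1.321 × 0.1942 = 0.2565 m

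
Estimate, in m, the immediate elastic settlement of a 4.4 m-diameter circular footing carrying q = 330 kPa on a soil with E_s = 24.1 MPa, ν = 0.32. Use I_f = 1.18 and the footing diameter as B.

S_e ≈ 0.0638 m

Immediate (elastic) settlement: S_e = q·B·(1−ν²)/E_s · I_f.
E_s = 24.1 MPa = 24100 kPa.
S_e = 330 × 4.4 × (1 − 0.32²) / 24100 × 1.18
    = 330 × 4.4 × 0.8976 / 24100 × 1.18
    = 0.06381 m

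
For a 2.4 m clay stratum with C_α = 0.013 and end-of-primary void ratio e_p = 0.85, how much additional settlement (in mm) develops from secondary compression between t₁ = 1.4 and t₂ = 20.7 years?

S_s ≈ 19.7 mm

Secondary compression: S_s = C_α·H/(1+e_p)·log₁₀(t₂/t₁)
S_s = 0.013×2.4/(1+0.85)×log₁₀(20.7/1.4)
    = 0.01686 × 1.17 = 0.01973 m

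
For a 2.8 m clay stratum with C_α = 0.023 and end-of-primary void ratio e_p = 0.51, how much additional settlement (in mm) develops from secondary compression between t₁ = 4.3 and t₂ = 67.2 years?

Secondary compression: S_s = C_α·H/(1+e_p)·log₁₀(t₂/t₁)
S_s = 0.023×2.8/(1+0.51)×log₁₀(67.2/4.3)
    = 0.04265 × 1.194 = 0.05092 m

S_s ≈ 50.9 mm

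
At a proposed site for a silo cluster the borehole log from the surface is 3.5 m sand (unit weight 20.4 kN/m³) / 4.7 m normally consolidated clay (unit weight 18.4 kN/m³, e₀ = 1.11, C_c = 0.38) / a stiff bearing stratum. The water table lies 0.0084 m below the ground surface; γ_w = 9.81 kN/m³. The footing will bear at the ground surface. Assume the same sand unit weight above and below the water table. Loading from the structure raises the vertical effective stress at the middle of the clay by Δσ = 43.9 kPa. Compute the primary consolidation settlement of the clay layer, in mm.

S_c ≈ 209 mm

Mid-depth of clay below the ground surface: z = 3.5 + 4.7/2 = 5.85 m.
Total vertical stress at mid-clay: σ_v = 20.4×3.5 + 18.4×2.35 = 114.64 kPa.
Pore pressure: u = 9.81×(5.85 − 0.0084) = 57.31 kPa.
Initial effective stress: σ'_0 = σ_v − u = 114.64 − 57.31 = 57.33 kPa.
Final effective stress: σ'_f = σ'_0 + Δσ = 57.33 + 43.9 = 101.23 kPa.
Normally consolidated clay, so the full stress increment lies on the virgin compression line:
S_c = C_c·H/(1+e₀)·log₁₀(σ'_f/σ'_0) = 0.38×4.7/(1+1.11)×log₁₀(101.23/57.33)
    = 0.84645 × 0.24693 = 0.209 m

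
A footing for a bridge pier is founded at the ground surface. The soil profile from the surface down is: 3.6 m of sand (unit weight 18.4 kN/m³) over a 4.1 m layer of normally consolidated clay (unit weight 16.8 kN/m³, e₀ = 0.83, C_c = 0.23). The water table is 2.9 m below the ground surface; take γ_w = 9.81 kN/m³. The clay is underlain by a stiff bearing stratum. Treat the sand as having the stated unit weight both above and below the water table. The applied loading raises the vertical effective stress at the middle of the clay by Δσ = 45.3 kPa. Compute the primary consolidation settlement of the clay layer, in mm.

S_c ≈ 107 mm

Mid-depth of clay below the ground surface: z = 3.6 + 4.1/2 = 5.65 m.
Total vertical stress at mid-clay: σ_v = 18.4×3.6 + 16.8×2.05 = 100.68 kPa.
Pore pressure: u = 9.81×(5.65 − 2.9) = 26.978 kPa.
Initial effective stress: σ'_0 = σ_v − u = 100.68 − 26.978 = 73.702 kPa.
Final effective stress: σ'_f = σ'_0 + Δσ = 73.702 + 45.3 = 119 kPa.
Normally consolidated clay, so the full stress increment lies on the virgin compression line:
S_c = C_c·H/(1+e₀)·log₁₀(σ'_f/σ'_0) = 0.23×4.1/(1+0.83)×log₁₀(119/73.702)
    = 0.5153 × 0.20807 = 0.1072 m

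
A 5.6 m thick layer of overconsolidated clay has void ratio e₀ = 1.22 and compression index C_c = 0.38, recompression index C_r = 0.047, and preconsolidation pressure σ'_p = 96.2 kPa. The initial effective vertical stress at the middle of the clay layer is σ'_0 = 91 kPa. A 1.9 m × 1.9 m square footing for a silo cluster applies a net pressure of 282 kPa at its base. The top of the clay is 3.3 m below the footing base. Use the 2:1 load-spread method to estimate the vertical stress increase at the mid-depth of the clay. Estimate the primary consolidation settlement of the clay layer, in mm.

S_c ≈ 46.8 mm

Mid-depth of clay below the footing base: z = 3.3 + 5.6/2 = 6.1 m.
Stress increase at mid-clay by the 2:1 spreading method:
Δσ = qBL/((B+z)(L+z)) = 282×1.9×1.9/((1.9+6.1)(1.9+6.1)) = 15.907 kPa
Final effective stress: σ'_f = 91 + 15.907 = 106.91 kPa.
σ'_f = 106.91 > σ'_p = 96.2 kPa, so the stress path crosses the preconsolidation pressure — recompression up to σ'_p, then virgin compression beyond:
S_c = H/(1+e₀)·[C_r·log₁₀(σ'_p/σ'_0) + C_c·log₁₀(σ'_f/σ'_p)]
    = 5.6/2.22 × [0.047×log₁₀(96.2/91) + 0.38×log₁₀(106.91/96.2)]
    = 2.5225 × [0.0011343 + 0.01742] = 0.0468 m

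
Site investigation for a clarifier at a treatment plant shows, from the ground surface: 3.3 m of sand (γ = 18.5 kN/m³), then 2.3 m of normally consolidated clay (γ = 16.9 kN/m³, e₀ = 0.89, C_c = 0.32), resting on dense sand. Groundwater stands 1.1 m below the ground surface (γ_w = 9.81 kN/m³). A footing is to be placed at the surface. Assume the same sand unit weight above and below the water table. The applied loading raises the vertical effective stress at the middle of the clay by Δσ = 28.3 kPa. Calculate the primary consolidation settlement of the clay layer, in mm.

Mid-depth of clay below the ground surface: z = 3.3 + 2.3/2 = 4.45 m.
Total vertical stress at mid-clay: σ_v = 18.5×3.3 + 16.9×1.15 = 80.485 kPa.
Pore pressure: u = 9.81×(4.45 − 1.1) = 32.864 kPa.
Initial effective stress: σ'_0 = σ_v − u = 80.485 − 32.864 = 47.621 kPa.
Final effective stress: σ'_f = σ'_0 + Δσ = 47.621 + 28.3 = 75.921 kPa.
Normally consolidated clay, so the full stress increment lies on the virgin compression line:
S_c = C_c·H/(1+e₀)·log₁₀(σ'_f/σ'_0) = 0.32×2.3/(1+0.89)×log₁₀(75.921/47.621)
    = 0.38942 × 0.20256 = 0.07888 m

S_c ≈ 78.9 mm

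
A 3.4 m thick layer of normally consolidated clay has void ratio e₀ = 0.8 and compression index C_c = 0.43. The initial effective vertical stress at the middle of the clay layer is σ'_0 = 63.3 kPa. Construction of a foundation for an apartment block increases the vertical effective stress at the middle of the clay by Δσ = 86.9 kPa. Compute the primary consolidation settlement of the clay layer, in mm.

S_c ≈ 305 mm

Final effective stress: σ'_f = σ'_0 + Δσ = 63.3 + 86.9 = 150.2 kPa.
Normally consolidated clay, so the full stress increment lies on the virgin compression line:
S_c = C_c·H/(1+e₀)·log₁₀(σ'_f/σ'_0) = 0.43×3.4/(1+0.8)×log₁₀(150.2/63.3)
    = 0.81222 × 0.37527 = 0.3048 m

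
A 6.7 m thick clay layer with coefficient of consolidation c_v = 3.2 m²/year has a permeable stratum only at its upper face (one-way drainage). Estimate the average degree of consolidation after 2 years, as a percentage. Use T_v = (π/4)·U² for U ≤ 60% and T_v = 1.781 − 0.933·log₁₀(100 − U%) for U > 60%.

Drainage path length: H_d = H = 6.7 m (single drainage).
T_v = c_v·t/H_d² = 3.2×2/6.7² = 0.14257.
T_v = 0.14257 corresponds to the U ≤ 60% branch:
U = √(4T_v/π) = 0.4261

U ≈ 42.6 %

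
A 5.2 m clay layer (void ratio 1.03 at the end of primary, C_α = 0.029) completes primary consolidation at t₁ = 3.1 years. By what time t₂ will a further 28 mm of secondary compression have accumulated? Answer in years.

t₂ ≈ 7.38 years

S_s = C_α·H/(1+e_p)·log₁₀(t₂/t₁) ⇒ log₁₀(t₂/t₁) = S_s·(1+e_p)/(C_α·H).
log₁₀(t₂/t₁) = 0.028 × (1+1.03) / (0.029×5.2) = 0.3769
t₂ = t₁ × 10^0.3769 = 3.1 × 2.382 = 7.384 years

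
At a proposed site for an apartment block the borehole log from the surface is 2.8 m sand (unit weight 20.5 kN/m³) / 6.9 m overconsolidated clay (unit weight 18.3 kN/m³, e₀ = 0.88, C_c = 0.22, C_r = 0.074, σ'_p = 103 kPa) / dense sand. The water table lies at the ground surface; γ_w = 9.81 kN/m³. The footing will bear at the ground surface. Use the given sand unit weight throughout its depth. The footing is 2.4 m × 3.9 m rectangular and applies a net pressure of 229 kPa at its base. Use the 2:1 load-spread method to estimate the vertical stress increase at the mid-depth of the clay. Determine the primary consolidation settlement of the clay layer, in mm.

Mid-depth of clay below the ground surface: z = 2.8 + 6.9/2 = 6.25 m.
Total vertical stress at mid-clay: σ_v = 20.5×2.8 + 18.3×3.45 = 120.53 kPa.
Pore pressure: u = 9.81×(6.25 − 0) = 61.312 kPa.
Initial effective stress: σ'_0 = σ_v − u = 120.53 − 61.312 = 59.218 kPa.
Stress increase at mid-clay by the 2:1 spreading method:
Δσ = qBL/((B+z)(L+z)) = 229×2.4×3.9/((2.4+6.25)(3.9+6.25)) = 24.413 kPa
Final effective stress: σ'_f = 59.218 + 24.413 = 83.631 kPa.
σ'_f = 83.631 ≤ σ'_p = 103 kPa, so the clay remains overconsolidated and only the recompression index applies:
S_c = C_r·H/(1+e₀)·log₁₀(σ'_f/σ'_0) = 0.074×6.9/1.88×log₁₀(83.631/59.218)
    = 0.27159 × 0.14991 = 0.04071 m

S_c ≈ 40.7 mm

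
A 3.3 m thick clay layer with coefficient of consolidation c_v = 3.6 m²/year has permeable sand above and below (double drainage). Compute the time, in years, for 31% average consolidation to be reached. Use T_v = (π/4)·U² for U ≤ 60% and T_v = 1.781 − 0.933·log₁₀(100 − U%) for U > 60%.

Drainage path length: H_d = H/2 = 1.65 m (double drainage).
U ≤ 60%: T_v = (π/4)·U² = (π/4)×0.31² = 0.075477.
t = T_v·H_d²/c_v = 0.075477×1.65²/3.6 = 0.05708 years.

t ≈ 0.0571 years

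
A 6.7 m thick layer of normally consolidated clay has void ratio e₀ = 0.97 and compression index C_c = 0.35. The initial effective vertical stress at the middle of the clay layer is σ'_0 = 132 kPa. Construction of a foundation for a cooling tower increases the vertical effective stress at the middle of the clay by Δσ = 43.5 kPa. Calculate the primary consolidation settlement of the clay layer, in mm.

S_c ≈ 147 mm

Final effective stress: σ'_f = σ'_0 + Δσ = 132 + 43.5 = 175.5 kPa.
Normally consolidated clay, so the full stress increment lies on the virgin compression line:
S_c = C_c·H/(1+e₀)·log₁₀(σ'_f/σ'_0) = 0.35×6.7/(1+0.97)×log₁₀(175.5/132)
    = 1.1904 × 0.1237 = 0.1473 m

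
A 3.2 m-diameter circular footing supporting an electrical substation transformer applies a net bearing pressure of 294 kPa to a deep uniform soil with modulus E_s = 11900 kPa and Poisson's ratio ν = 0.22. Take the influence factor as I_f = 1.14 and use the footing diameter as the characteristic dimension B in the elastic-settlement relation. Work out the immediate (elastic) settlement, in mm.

S_e ≈ 85.8 mm

Immediate (elastic) settlement: S_e = q·B·(1−ν²)/E_s · I_f.
S_e = 294 × 3.2 × (1 − 0.22²) / 11900 × 1.14
    = 294 × 3.2 × 0.9516 / 11900 × 1.14
    = 0.08576 m = 85.76 mm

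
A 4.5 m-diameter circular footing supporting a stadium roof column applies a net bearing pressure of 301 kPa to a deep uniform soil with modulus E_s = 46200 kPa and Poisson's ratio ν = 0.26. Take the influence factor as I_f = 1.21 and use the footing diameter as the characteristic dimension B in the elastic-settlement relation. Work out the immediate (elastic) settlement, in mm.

Immediate (elastic) settlement: S_e = q·B·(1−ν²)/E_s · I_f.
S_e = 301 × 4.5 × (1 − 0.26²) / 46200 × 1.21
    = 301 × 4.5 × 0.9324 / 46200 × 1.21
    = 0.03308 m = 33.08 mm

S_e ≈ 33.1 mm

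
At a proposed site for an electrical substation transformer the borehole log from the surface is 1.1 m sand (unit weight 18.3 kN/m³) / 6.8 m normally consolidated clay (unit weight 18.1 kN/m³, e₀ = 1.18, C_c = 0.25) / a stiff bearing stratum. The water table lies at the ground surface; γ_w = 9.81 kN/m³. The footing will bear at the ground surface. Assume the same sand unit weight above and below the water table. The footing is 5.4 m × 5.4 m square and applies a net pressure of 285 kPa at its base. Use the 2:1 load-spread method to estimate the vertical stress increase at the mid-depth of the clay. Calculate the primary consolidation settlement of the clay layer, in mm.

S_c ≈ 400 mm

Mid-depth of clay below the ground surface: z = 1.1 + 6.8/2 = 4.5 m.
Total vertical stress at mid-clay: σ_v = 18.3×1.1 + 18.1×3.4 = 81.67 kPa.
Pore pressure: u = 9.81×(4.5 − 0) = 44.145 kPa.
Initial effective stress: σ'_0 = σ_v − u = 81.67 − 44.145 = 37.525 kPa.
Stress increase at mid-clay by the 2:1 spreading method:
Δσ = qBL/((B+z)(L+z)) = 285×5.4×5.4/((5.4+4.5)(5.4+4.5)) = 84.793 kPa
Final effective stress: σ'_f = σ'_0 + Δσ = 37.525 + 84.793 = 122.32 kPa.
Normally consolidated clay, so the full stress increment lies on the virgin compression line:
S_c = C_c·H/(1+e₀)·log₁₀(σ'_f/σ'_0) = 0.25×6.8/(1+1.18)×log₁₀(122.32/37.525)
    = 0.77982 × 0.51318 = 0.4002 m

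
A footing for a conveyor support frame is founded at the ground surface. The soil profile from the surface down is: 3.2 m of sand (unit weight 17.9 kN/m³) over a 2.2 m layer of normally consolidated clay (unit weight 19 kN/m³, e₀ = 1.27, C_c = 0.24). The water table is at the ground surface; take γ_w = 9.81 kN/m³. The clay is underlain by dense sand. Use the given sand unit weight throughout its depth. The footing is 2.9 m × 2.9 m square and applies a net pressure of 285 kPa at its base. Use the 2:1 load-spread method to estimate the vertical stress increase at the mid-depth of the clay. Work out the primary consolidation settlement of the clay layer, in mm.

S_c ≈ 83.5 mm

Mid-depth of clay below the ground surface: z = 3.2 + 2.2/2 = 4.3 m.
Total vertical stress at mid-clay: σ_v = 17.9×3.2 + 19×1.1 = 78.18 kPa.
Pore pressure: u = 9.81×(4.3 − 0) = 42.183 kPa.
Initial effective stress: σ'_0 = σ_v − u = 78.18 − 42.183 = 35.997 kPa.
Stress increase at mid-clay by the 2:1 spreading method:
Δσ = qBL/((B+z)(L+z)) = 285×2.9×2.9/((2.9+4.3)(2.9+4.3)) = 46.236 kPa
Final effective stress: σ'_f = σ'_0 + Δσ = 35.997 + 46.236 = 82.233 kPa.
Normally consolidated clay, so the full stress increment lies on the virgin compression line:
S_c = C_c·H/(1+e₀)·log₁₀(σ'_f/σ'_0) = 0.24×2.2/(1+1.27)×log₁₀(82.233/35.997)
    = 0.2326 × 0.35878 = 0.08345 m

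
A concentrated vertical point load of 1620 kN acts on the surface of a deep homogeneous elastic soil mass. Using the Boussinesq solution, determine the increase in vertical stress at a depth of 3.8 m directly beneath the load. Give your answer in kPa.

Δσ_z ≈ 53.6 kPa

Boussinesq vertical stress below a point load on an elastic half-space:
Δσ_z = 3P/(2πz²) · [1 + (r/z)²]^(−5/2)
r/z = 0/3.8 = 0; [1+(r/z)²]^(−5/2) = 1.
Δσ_z = 3×1620/(2π×3.8²) × 1 = 53.566 × 1 = 53.57 kPa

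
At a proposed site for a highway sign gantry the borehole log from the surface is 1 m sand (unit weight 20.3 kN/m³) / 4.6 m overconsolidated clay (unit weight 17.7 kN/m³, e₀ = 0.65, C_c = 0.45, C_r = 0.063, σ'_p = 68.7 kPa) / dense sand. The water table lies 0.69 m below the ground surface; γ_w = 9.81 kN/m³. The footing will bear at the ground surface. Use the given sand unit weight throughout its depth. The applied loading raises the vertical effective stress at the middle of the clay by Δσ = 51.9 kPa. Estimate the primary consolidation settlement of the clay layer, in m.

Mid-depth of clay below the ground surface: z = 1 + 4.6/2 = 3.3 m.
Total vertical stress at mid-clay: σ_v = 20.3×1 + 17.7×2.3 = 61.01 kPa.
Pore pressure: u = 9.81×(3.3 − 0.69) = 25.604 kPa.
Initial effective stress: σ'_0 = σ_v − u = 61.01 − 25.604 = 35.406 kPa.
Final effective stress: σ'_f = 35.406 + 51.9 = 87.306 kPa.
σ'_f = 87.306 > σ'_p = 68.7 kPa, so the stress path crosses the preconsolidation pressure — recompression up to σ'_p, then virgin compression beyond:
S_c = H/(1+e₀)·[C_r·log₁₀(σ'_p/σ'_0) + C_c·log₁₀(σ'_f/σ'_p)]
    = 4.6/1.65 × [0.063×log₁₀(68.7/35.406) + 0.45×log₁₀(87.306/68.7)]
    = 2.7879 × [0.018136 + 0.046839] = 0.1811 m

S_c ≈ 0.181 m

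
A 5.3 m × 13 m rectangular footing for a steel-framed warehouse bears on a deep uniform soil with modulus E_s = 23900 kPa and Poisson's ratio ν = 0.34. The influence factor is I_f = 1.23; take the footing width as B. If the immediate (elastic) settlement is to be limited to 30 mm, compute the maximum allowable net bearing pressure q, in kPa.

S_e = q·B·(1−ν²)/E_s · I_f  ⇒  q = S_e·E_s / (B·(1−ν²)·I_f).
q = 0.03 × 23900 / (5.3 × 0.8844 × 1.23) = 124.4 kPa

q ≈ 124 kPa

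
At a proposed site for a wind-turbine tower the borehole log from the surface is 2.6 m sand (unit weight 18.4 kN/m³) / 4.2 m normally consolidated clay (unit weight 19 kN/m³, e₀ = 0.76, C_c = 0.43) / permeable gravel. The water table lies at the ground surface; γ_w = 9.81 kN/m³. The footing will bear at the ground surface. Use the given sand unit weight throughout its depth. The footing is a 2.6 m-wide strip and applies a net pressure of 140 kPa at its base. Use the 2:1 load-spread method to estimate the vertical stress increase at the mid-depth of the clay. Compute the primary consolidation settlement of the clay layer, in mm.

Mid-depth of clay below the ground surface: z = 2.6 + 4.2/2 = 4.7 m.
Total vertical stress at mid-clay: σ_v = 18.4×2.6 + 19×2.1 = 87.74 kPa.
Pore pressure: u = 9.81×(4.7 − 0) = 46.107 kPa.
Initial effective stress: σ'_0 = σ_v − u = 87.74 − 46.107 = 41.633 kPa.
Stress increase at mid-clay by the 2:1 spreading method:
Δσ = qB/(B+z) = 140×2.6/(2.6+4.7) = 49.863 kPa
Final effective stress: σ'_f = σ'_0 + Δσ = 41.633 + 49.863 = 91.496 kPa.
Normally consolidated clay, so the full stress increment lies on the virgin compression line:
S_c = C_c·H/(1+e₀)·log₁₀(σ'_f/σ'_0) = 0.43×4.2/(1+0.76)×log₁₀(91.496/41.633)
    = 1.0261 × 0.34196 = 0.3509 m

S_c ≈ 351 mm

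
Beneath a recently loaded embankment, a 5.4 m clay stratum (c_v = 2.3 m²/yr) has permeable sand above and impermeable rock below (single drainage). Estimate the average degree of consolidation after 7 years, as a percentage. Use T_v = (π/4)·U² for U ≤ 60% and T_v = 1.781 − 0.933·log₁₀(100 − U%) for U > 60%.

U ≈ 79.2 %

Drainage path length: H_d = H = 5.4 m (single drainage).
T_v = c_v·t/H_d² = 2.3×7/5.4² = 0.55213.
T_v = 0.55213 corresponds to the U > 60% branch:
U = 1 − 10^((1.781 − T_v)/0.933)/100 = 0.7925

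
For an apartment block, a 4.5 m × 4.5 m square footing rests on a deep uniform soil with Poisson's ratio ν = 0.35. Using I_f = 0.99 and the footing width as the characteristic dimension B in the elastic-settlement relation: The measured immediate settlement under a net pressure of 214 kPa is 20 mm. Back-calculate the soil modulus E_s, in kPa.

E_s ≈ 41800 kPa

S_e = q·B·(1−ν²)/E_s · I_f  ⇒  E_s = q·B·(1−ν²)·I_f / S_e.
E_s = 214 × 4.5 × 0.8775 × 0.99 / 0.02 = 41830 kPa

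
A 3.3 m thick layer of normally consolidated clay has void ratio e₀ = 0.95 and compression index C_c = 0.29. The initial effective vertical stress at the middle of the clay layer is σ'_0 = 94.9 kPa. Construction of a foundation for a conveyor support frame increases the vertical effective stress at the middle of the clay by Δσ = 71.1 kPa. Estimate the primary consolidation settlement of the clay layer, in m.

S_c ≈ 0.119 m

Final effective stress: σ'_f = σ'_0 + Δσ = 94.9 + 71.1 = 166 kPa.
Normally consolidated clay, so the full stress increment lies on the virgin compression line:
S_c = C_c·H/(1+e₀)·log₁₀(σ'_f/σ'_0) = 0.29×3.3/(1+0.95)×log₁₀(166/94.9)
    = 0.49077 × 0.24284 = 0.1192 m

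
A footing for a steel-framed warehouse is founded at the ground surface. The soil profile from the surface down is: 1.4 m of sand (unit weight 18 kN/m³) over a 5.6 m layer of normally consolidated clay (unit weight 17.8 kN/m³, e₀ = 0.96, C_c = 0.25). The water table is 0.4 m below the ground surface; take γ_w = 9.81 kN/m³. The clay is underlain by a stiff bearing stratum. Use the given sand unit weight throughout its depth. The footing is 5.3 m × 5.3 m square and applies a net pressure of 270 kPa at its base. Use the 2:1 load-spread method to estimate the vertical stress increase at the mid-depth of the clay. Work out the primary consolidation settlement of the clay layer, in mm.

Mid-depth of clay below the ground surface: z = 1.4 + 5.6/2 = 4.2 m.
Total vertical stress at mid-clay: σ_v = 18×1.4 + 17.8×2.8 = 75.04 kPa.
Pore pressure: u = 9.81×(4.2 − 0.4) = 37.278 kPa.
Initial effective stress: σ'_0 = σ_v − u = 75.04 − 37.278 = 37.762 kPa.
Stress increase at mid-clay by the 2:1 spreading method:
Δσ = qBL/((B+z)(L+z)) = 270×5.3×5.3/((5.3+4.2)(5.3+4.2)) = 84.037 kPa
Final effective stress: σ'_f = σ'_0 + Δσ = 37.762 + 84.037 = 121.8 kPa.
Normally consolidated clay, so the full stress increment lies on the virgin compression line:
S_c = C_c·H/(1+e₀)·log₁₀(σ'_f/σ'_0) = 0.25×5.6/(1+0.96)×log₁₀(121.8/37.762)
    = 0.71429 × 0.50859 = 0.3633 m

S_c ≈ 363 mm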